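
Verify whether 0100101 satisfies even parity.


Number of 1s: 3

No, parity error (3 ones)


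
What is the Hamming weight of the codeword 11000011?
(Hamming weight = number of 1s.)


Counting 1s in 11000011

4


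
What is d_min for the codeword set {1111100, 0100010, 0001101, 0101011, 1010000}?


Comparing all pairs, minimum distance: 2
Can detect 1 errors, correct 0 errors

2


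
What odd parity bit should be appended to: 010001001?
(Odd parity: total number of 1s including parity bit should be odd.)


Number of 1s in data: 3
Parity bit: 0

0


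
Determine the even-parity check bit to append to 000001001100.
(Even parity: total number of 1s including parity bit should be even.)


Number of 1s in data: 3
Parity bit: 1

1


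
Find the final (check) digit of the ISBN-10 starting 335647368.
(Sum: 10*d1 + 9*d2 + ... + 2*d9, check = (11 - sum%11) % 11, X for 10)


Weighted sum: 244
244 mod 11 = 2

Check digit: 9


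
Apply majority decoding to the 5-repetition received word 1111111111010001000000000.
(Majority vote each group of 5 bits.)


Groups: 11111, 11111, 01000, 10000, 00000
Majority votes: 11000

11000


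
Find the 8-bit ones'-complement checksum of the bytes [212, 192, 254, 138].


Sum = 796 mod 256 = 28
Complement = 227

227


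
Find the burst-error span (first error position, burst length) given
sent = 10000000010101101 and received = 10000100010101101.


XOR: 00000100000000000

Burst at position 5, length 1


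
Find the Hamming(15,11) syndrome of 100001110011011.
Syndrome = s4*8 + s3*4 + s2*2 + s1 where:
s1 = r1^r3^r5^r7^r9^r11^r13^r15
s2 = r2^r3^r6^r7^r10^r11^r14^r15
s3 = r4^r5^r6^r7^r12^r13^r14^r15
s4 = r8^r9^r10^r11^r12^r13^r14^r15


s1=0, s2=1, s3=1, s4=1

Syndrome = 14 (error at position 14)


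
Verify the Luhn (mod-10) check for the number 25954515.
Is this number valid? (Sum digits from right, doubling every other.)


Luhn sum = 43
43 mod 10 = 3

Invalid (Luhn sum mod 10 = 3)


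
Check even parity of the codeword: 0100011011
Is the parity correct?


Number of 1s: 5

No, parity error (5 ones)


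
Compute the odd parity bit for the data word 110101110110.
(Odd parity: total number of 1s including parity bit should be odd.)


Number of 1s in data: 8
Parity bit: 1

1


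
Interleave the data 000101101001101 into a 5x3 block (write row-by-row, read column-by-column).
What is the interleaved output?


Matrix:
  000
  101
  101
  001
  101
Read columns: 011010000001111

011010000001111


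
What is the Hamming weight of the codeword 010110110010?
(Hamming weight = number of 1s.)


Counting 1s in 010110110010

6


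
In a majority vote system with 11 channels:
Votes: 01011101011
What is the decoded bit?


Ones: 7 out of 11
Threshold: 6

1 (7/11 voted 1)


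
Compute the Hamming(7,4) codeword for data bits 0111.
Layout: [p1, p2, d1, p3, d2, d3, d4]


Parity bits: p1=0, p2=0, p3=1

0001111


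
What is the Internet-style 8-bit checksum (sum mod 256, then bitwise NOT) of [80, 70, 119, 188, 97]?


Sum = 554 mod 256 = 42
Complement = 213

213


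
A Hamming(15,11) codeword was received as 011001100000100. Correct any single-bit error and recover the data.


Syndrome = 13: error at position 13

Data: 10110000000 (corrected bit 13)


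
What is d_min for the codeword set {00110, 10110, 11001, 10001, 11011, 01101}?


Comparing all pairs, minimum distance: 1
Can detect 0 errors, correct 0 errors

1


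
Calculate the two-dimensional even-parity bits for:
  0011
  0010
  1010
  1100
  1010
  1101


Row parities: 010001
Column parities: 0000

Row P: 010001, Col P: 0000, Corner: 0


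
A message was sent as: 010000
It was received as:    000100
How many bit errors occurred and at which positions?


XOR: 010100

2 error(s) at position(s): 1, 3


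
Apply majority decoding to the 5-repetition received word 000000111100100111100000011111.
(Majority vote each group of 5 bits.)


Groups: 00000, 01111, 00100, 11110, 00000, 11111
Majority votes: 010101

010101


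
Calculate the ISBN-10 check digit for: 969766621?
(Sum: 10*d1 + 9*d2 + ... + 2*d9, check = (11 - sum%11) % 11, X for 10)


Weighted sum: 363
363 mod 11 = 0

Check digit: 0


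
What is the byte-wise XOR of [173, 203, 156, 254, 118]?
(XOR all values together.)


XOR chain: 173 ^ 203 ^ 156 ^ 254 ^ 118 = 114

114


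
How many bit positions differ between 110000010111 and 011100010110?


XOR: 101100000001
Count of 1s: 4

4


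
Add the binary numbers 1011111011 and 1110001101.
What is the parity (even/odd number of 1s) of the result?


1011111011 = 763
1110001101 = 909
Sum = 1672 = 11010001000
1s count = 4

even parity (4 ones in 11010001000)


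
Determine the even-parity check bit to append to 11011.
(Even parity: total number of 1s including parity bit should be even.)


Number of 1s in data: 4
Parity bit: 0

0


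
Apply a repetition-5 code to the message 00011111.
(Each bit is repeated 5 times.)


Each bit -> 5 copies

0000000000000001111111111111111111111111


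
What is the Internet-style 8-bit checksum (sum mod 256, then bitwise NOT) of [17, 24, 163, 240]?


Sum = 444 mod 256 = 188
Complement = 67

67


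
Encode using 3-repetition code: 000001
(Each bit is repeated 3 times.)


Each bit -> 3 copies

000000000000000111


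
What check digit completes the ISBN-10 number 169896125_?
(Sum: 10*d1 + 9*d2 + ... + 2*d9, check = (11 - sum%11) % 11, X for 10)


Weighted sum: 296
296 mod 11 = 10

Check digit: 1


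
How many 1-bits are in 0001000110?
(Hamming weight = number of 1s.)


Counting 1s in 0001000110

3


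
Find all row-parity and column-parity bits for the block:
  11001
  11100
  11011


Row parities: 110
Column parities: 11110

Row P: 110, Col P: 11110, Corner: 0


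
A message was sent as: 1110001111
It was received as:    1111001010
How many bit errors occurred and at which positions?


XOR: 0001000101

3 error(s) at position(s): 3, 7, 9


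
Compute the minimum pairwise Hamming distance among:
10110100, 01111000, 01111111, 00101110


Comparing all pairs, minimum distance: 3
Can detect 2 errors, correct 1 errors

3


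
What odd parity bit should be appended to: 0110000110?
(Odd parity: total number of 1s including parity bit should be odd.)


Number of 1s in data: 4
Parity bit: 1

1


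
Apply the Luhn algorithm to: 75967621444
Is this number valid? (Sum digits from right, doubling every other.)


Luhn sum = 50
50 mod 10 = 0

Valid (Luhn sum mod 10 = 0)


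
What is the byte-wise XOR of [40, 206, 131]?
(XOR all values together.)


XOR chain: 40 ^ 206 ^ 131 = 101

101


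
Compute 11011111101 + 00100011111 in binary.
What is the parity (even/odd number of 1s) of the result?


11011111101 = 1789
00100011111 = 287
Sum = 2076 = 100000011100
1s count = 4

even parity (4 ones in 100000011100)


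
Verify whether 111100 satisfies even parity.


Number of 1s: 4

Yes, parity is correct (4 ones)


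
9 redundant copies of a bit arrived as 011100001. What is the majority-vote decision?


Ones: 4 out of 9
Threshold: 5

0 (4/9 voted 1)


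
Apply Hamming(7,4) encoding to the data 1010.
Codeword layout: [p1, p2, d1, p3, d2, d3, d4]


Parity bits: p1=1, p2=0, p3=1

1011010


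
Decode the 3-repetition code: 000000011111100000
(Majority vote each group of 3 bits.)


Groups: 000, 000, 011, 111, 100, 000
Majority votes: 001100

001100


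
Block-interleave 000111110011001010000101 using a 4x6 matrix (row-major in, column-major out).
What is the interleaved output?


Matrix:
  000111
  110011
  001010
  000101
Read columns: 010001000010100111101101

010001000010100111101101


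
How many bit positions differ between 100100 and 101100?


XOR: 001000
Count of 1s: 1

1


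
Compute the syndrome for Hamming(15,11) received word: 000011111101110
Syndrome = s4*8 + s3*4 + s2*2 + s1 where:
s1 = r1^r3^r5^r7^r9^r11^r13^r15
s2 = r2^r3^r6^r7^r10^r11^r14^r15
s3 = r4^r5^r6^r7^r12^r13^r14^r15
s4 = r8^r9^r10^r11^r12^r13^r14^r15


s1=0, s2=0, s3=0, s4=0

Syndrome = 0 (no error)


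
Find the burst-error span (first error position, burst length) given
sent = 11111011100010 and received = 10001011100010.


XOR: 01110000000000

Burst at position 1, length 3


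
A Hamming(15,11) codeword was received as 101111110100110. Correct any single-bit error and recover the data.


Syndrome = 3: error at position 3

Data: 01110100110 (corrected bit 3)


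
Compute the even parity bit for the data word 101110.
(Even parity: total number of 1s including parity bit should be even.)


Number of 1s in data: 4
Parity bit: 0

0


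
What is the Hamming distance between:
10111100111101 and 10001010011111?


XOR: 00110110100010
Count of 1s: 6

6


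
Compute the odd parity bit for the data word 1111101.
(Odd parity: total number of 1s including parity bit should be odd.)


Number of 1s in data: 6
Parity bit: 1

1


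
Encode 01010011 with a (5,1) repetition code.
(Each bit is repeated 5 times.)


Each bit -> 5 copies

0000011111000001111100000000001111111111


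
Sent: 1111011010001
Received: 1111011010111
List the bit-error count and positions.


XOR: 0000000000110

2 error(s) at position(s): 10, 11


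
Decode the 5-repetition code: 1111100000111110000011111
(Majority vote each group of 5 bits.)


Groups: 11111, 00000, 11111, 00000, 11111
Majority votes: 10101

10101


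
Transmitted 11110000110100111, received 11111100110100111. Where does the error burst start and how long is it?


XOR: 00001100000000000

Burst at position 4, length 2


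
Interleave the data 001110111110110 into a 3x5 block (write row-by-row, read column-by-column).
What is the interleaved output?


Matrix:
  00111
  01111
  10110
Read columns: 001010111111110

001010111111110


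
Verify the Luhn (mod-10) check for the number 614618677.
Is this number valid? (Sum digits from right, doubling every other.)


Luhn sum = 41
41 mod 10 = 1

Invalid (Luhn sum mod 10 = 1)


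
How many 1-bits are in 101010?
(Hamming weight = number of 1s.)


Counting 1s in 101010

3


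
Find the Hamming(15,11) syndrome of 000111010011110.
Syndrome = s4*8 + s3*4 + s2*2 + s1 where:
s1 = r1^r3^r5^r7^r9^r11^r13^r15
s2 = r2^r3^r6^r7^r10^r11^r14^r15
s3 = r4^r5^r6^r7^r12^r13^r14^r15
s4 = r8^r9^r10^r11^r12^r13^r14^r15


s1=1, s2=1, s3=0, s4=1

Syndrome = 11 (error at position 11)


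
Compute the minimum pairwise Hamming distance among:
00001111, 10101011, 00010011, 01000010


Comparing all pairs, minimum distance: 3
Can detect 2 errors, correct 1 errors

3


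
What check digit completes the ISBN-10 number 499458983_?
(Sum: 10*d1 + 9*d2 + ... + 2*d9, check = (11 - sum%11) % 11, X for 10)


Weighted sum: 357
357 mod 11 = 5

Check digit: 6


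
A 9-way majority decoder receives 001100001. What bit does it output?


Ones: 3 out of 9
Threshold: 5

0 (3/9 voted 1)


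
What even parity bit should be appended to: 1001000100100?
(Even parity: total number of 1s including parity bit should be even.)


Number of 1s in data: 4
Parity bit: 0

0


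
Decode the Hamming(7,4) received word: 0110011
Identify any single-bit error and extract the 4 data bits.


Syndrome = 0: no error detected

Data: 1011 (no errors)


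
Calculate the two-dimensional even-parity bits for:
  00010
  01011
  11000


Row parities: 110
Column parities: 10001

Row P: 110, Col P: 10001, Corner: 0


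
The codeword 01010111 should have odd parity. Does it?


Number of 1s: 5

Yes, parity is correct (5 ones)


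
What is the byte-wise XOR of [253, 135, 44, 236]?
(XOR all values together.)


XOR chain: 253 ^ 135 ^ 44 ^ 236 = 186

186


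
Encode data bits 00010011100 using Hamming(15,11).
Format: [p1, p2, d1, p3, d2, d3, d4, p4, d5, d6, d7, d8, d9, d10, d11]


Parity bits: p1=1, p2=0, p3=1, p4=1

100100110011100


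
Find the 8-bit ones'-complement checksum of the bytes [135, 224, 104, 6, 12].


Sum = 481 mod 256 = 225
Complement = 30

30


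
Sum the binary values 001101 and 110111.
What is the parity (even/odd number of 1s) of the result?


001101 = 13
110111 = 55
Sum = 68 = 1000100
1s count = 2

even parity (2 ones in 1000100)


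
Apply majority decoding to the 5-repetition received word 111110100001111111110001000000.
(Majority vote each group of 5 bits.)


Groups: 11111, 01000, 01111, 11111, 00010, 00000
Majority votes: 101100

101100


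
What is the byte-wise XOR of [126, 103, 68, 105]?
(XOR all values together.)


XOR chain: 126 ^ 103 ^ 68 ^ 105 = 52

52


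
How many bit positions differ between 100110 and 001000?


XOR: 101110
Count of 1s: 4

4


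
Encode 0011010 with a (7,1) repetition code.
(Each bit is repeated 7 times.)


Each bit -> 7 copies

0000000000000011111111111111000000011111110000000


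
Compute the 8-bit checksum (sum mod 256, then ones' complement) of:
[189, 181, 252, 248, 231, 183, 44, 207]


Sum = 1535 mod 256 = 255
Complement = 0

0


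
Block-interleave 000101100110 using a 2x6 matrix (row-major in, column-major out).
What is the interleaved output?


Matrix:
  000101
  100110
Read columns: 010000110110

010000110110


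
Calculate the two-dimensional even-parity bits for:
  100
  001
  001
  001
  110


Row parities: 11110
Column parities: 011

Row P: 11110, Col P: 011, Corner: 0


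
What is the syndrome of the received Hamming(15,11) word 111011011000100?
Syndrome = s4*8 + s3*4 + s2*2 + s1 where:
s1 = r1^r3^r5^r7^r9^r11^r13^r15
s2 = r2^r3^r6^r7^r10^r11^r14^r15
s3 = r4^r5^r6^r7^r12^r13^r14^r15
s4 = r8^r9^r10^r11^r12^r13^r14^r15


s1=1, s2=1, s3=1, s4=1

Syndrome = 15 (error at position 15)


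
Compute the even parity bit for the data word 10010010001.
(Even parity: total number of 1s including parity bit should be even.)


Number of 1s in data: 4
Parity bit: 0

0


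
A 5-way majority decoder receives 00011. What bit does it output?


Ones: 2 out of 5
Threshold: 3

0 (2/5 voted 1)


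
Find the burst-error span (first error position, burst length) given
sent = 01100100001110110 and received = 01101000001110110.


XOR: 00001100000000000

Burst at position 4, length 2


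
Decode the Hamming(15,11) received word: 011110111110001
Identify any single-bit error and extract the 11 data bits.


Syndrome = 8: error at position 8

Data: 11011110001 (corrected bit 8)


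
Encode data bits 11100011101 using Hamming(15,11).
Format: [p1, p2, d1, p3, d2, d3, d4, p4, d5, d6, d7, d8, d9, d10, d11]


Parity bits: p1=1, p2=0, p3=1, p4=0

101111000011101


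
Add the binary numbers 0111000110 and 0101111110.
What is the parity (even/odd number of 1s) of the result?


0111000110 = 454
0101111110 = 382
Sum = 836 = 1101000100
1s count = 4

even parity (4 ones in 1101000100)


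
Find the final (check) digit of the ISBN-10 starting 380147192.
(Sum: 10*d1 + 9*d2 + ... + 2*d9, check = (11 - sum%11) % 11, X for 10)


Weighted sum: 203
203 mod 11 = 5

Check digit: 6


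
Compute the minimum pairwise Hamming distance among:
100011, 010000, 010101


Comparing all pairs, minimum distance: 2
Can detect 1 errors, correct 0 errors

2


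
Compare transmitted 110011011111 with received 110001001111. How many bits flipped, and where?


XOR: 000010010000

2 error(s) at position(s): 4, 7


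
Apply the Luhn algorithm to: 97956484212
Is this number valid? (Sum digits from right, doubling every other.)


Luhn sum = 60
60 mod 10 = 0

Valid (Luhn sum mod 10 = 0)


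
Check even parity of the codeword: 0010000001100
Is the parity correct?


Number of 1s: 3

No, parity error (3 ones)


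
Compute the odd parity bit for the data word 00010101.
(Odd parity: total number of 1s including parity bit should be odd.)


Number of 1s in data: 3
Parity bit: 0

0


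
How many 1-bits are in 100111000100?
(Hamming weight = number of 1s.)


Counting 1s in 100111000100

5


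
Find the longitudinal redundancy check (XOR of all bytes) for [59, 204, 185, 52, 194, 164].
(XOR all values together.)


XOR chain: 59 ^ 204 ^ 185 ^ 52 ^ 194 ^ 164 = 28

28


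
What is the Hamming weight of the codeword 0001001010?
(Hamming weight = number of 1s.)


Counting 1s in 0001001010

3


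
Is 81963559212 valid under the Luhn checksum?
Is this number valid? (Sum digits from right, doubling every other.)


Luhn sum = 46
46 mod 10 = 6

Invalid (Luhn sum mod 10 = 6)


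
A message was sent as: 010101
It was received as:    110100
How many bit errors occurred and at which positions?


XOR: 100001

2 error(s) at position(s): 0, 5


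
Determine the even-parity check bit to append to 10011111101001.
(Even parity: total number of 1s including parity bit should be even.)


Number of 1s in data: 9
Parity bit: 1

1


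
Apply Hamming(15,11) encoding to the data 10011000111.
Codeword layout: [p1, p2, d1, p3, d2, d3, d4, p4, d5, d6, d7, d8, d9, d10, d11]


Parity bits: p1=1, p2=0, p3=0, p4=0

101000101000111


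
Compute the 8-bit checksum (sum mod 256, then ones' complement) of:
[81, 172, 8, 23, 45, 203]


Sum = 532 mod 256 = 20
Complement = 235

235


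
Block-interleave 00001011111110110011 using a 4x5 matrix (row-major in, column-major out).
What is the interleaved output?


Matrix:
  00001
  01111
  11101
  10011
Read columns: 00110110011001011111

00110110011001011111


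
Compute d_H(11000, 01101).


XOR: 10101
Count of 1s: 3

3


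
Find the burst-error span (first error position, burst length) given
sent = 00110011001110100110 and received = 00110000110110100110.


XOR: 00000011111000000000

Burst at position 6, length 5


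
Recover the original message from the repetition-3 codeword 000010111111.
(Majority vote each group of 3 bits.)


Groups: 000, 010, 111, 111
Majority votes: 0011

0011


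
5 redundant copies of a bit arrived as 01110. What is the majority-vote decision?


Ones: 3 out of 5
Threshold: 3

1 (3/5 voted 1)


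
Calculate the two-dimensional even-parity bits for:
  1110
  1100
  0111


Row parities: 101
Column parities: 0101

Row P: 101, Col P: 0101, Corner: 0


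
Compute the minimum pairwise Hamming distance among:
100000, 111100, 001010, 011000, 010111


Comparing all pairs, minimum distance: 2
Can detect 1 errors, correct 0 errors

2


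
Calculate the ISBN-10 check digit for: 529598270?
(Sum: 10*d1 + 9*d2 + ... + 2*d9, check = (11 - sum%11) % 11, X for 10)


Weighted sum: 298
298 mod 11 = 1

Check digit: X


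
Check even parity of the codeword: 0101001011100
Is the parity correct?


Number of 1s: 6

Yes, parity is correct (6 ones)


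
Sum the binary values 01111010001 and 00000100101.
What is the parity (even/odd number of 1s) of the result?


01111010001 = 977
00000100101 = 37
Sum = 1014 = 1111110110
1s count = 8

even parity (8 ones in 1111110110)


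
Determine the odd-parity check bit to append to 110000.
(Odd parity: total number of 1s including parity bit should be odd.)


Number of 1s in data: 2
Parity bit: 1

1


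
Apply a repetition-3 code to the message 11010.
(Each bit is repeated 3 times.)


Each bit -> 3 copies

111111000111000


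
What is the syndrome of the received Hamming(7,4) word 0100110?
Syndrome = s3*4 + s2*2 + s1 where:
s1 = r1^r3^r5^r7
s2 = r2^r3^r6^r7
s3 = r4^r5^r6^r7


s1=1, s2=0, s3=0

Syndrome = 1 (error at position 1)


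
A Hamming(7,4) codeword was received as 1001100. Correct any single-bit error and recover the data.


Syndrome = 0: no error detected

Data: 0100 (no errors)


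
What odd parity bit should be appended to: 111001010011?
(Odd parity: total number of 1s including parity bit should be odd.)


Number of 1s in data: 7
Parity bit: 0

0


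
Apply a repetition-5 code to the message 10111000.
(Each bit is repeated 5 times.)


Each bit -> 5 copies

1111100000111111111111111000000000000000


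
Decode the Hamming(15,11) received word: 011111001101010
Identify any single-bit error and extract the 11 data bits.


Syndrome = 7: error at position 7

Data: 11111101010 (corrected bit 7)


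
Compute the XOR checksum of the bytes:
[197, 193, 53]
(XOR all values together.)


XOR chain: 197 ^ 193 ^ 53 = 49

49


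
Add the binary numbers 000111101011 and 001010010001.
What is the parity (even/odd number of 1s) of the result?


000111101011 = 491
001010010001 = 657
Sum = 1148 = 10001111100
1s count = 6

even parity (6 ones in 10001111100)


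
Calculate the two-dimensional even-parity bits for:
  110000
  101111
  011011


Row parities: 010
Column parities: 000100

Row P: 010, Col P: 000100, Corner: 1


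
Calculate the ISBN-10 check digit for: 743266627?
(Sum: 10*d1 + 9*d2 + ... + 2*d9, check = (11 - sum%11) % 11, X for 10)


Weighted sum: 254
254 mod 11 = 1

Check digit: X


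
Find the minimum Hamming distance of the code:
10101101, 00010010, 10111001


Comparing all pairs, minimum distance: 2
Can detect 1 errors, correct 0 errors

2


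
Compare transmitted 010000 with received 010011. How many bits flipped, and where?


XOR: 000011

2 error(s) at position(s): 4, 5


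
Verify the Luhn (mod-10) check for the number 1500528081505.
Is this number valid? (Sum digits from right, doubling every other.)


Luhn sum = 39
39 mod 10 = 9

Invalid (Luhn sum mod 10 = 9)


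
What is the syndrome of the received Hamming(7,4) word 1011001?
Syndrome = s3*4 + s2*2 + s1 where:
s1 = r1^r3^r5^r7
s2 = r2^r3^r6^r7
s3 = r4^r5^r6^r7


s1=1, s2=0, s3=0

Syndrome = 1 (error at position 1)


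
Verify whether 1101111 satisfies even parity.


Number of 1s: 6

Yes, parity is correct (6 ones)


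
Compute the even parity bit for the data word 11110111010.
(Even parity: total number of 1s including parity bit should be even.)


Number of 1s in data: 8
Parity bit: 0

0


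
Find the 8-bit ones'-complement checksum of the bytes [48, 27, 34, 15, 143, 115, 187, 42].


Sum = 611 mod 256 = 99
Complement = 156

156


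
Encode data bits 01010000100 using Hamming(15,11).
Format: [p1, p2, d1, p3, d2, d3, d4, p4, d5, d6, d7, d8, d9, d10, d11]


Parity bits: p1=1, p2=1, p3=1, p4=1

110110110000100


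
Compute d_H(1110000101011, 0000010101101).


XOR: 1110010000110
Count of 1s: 6

6


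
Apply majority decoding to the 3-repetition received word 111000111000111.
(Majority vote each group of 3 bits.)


Groups: 111, 000, 111, 000, 111
Majority votes: 10101

10101


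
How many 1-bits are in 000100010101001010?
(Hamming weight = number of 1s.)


Counting 1s in 000100010101001010

6


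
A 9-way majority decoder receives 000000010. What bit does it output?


Ones: 1 out of 9
Threshold: 5

0 (1/9 voted 1)


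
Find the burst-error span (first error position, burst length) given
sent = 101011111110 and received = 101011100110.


XOR: 000000011000

Burst at position 7, length 2


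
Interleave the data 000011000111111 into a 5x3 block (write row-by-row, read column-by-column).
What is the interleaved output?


Matrix:
  000
  011
  000
  111
  111
Read columns: 000110101101011

000110101101011


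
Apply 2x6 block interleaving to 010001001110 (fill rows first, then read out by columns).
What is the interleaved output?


Matrix:
  010001
  001110
Read columns: 001001010110

001001010110


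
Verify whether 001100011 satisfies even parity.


Number of 1s: 4

Yes, parity is correct (4 ones)


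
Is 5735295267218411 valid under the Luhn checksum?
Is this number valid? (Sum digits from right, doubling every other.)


Luhn sum = 64
64 mod 10 = 4

Invalid (Luhn sum mod 10 = 4)


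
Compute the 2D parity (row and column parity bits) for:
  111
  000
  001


Row parities: 101
Column parities: 110

Row P: 101, Col P: 110, Corner: 0


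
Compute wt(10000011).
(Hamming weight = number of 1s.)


Counting 1s in 10000011

3


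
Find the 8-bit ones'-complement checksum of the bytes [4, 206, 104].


Sum = 314 mod 256 = 58
Complement = 197

197


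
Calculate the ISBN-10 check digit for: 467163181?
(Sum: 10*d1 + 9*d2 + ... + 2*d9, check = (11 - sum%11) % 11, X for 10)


Weighted sum: 238
238 mod 11 = 7

Check digit: 4


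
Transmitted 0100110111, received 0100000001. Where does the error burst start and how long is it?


XOR: 0000110110

Burst at position 4, length 5


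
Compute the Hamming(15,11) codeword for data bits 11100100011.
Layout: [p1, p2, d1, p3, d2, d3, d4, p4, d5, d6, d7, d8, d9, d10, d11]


Parity bits: p1=1, p2=1, p3=0, p4=1

111011010100011


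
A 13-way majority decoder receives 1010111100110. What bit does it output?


Ones: 8 out of 13
Threshold: 7

1 (8/13 voted 1)


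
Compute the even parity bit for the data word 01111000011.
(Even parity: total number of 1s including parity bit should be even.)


Number of 1s in data: 6
Parity bit: 0

0


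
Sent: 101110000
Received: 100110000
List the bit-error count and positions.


XOR: 001000000

1 error(s) at position(s): 2


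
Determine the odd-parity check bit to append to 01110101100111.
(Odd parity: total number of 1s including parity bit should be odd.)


Number of 1s in data: 9
Parity bit: 0

0


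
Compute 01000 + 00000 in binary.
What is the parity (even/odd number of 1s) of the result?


01000 = 8
00000 = 0
Sum = 8 = 1000
1s count = 1

odd parity (1 ones in 1000)


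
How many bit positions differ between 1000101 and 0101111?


XOR: 1101010
Count of 1s: 4

4


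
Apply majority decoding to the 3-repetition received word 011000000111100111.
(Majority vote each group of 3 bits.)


Groups: 011, 000, 000, 111, 100, 111
Majority votes: 100101

100101


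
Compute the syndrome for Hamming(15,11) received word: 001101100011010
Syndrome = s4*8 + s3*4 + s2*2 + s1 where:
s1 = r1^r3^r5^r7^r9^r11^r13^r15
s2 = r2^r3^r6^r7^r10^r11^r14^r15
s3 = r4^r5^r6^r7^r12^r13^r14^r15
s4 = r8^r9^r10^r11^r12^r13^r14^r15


s1=1, s2=1, s3=1, s4=1

Syndrome = 15 (error at position 15)


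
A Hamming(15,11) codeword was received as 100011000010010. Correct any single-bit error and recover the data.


Syndrome = 7: error at position 7

Data: 01110010010 (corrected bit 7)


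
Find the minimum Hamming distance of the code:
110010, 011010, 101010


Comparing all pairs, minimum distance: 2
Can detect 1 errors, correct 0 errors

2


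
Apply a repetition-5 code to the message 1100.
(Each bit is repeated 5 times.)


Each bit -> 5 copies

11111111110000000000


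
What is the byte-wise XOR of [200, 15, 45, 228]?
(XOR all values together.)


XOR chain: 200 ^ 15 ^ 45 ^ 228 = 14

14


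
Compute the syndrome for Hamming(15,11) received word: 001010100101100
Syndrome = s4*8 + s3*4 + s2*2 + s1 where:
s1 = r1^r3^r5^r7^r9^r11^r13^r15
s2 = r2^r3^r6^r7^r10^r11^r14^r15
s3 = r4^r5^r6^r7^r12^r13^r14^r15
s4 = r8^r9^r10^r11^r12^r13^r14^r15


s1=0, s2=1, s3=0, s4=1

Syndrome = 10 (error at position 10)


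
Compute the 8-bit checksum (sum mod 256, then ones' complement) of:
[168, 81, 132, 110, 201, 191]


Sum = 883 mod 256 = 115
Complement = 140

140


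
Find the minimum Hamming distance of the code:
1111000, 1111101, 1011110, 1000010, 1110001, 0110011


Comparing all pairs, minimum distance: 2
Can detect 1 errors, correct 0 errors

2


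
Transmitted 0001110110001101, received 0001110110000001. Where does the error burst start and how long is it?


XOR: 0000000000001100

Burst at position 12, length 2


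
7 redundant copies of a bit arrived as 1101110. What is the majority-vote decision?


Ones: 5 out of 7
Threshold: 4

1 (5/7 voted 1)


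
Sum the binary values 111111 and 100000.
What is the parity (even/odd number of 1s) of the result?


111111 = 63
100000 = 32
Sum = 95 = 1011111
1s count = 6

even parity (6 ones in 1011111)


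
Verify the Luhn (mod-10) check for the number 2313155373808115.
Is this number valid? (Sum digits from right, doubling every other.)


Luhn sum = 53
53 mod 10 = 3

Invalid (Luhn sum mod 10 = 3)


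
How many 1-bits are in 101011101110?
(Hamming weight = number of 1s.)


Counting 1s in 101011101110

8


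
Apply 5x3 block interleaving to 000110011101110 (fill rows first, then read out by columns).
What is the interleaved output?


Matrix:
  000
  110
  011
  101
  110
Read columns: 010110110100110

010110110100110


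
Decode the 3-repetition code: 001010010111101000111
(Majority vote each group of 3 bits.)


Groups: 001, 010, 010, 111, 101, 000, 111
Majority votes: 0001101

0001101


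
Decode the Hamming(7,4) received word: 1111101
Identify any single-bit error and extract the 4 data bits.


Syndrome = 6: error at position 6

Data: 1111 (corrected bit 6)


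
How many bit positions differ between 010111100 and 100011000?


XOR: 110100100
Count of 1s: 4

4


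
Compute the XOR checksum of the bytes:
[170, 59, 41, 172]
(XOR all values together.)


XOR chain: 170 ^ 59 ^ 41 ^ 172 = 20

20


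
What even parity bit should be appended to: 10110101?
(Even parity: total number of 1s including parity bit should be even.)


Number of 1s in data: 5
Parity bit: 1

1


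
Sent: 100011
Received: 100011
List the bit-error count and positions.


XOR: 000000

0 errors (received matches sent)


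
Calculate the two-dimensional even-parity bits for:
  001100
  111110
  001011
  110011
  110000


Row parities: 01100
Column parities: 111010

Row P: 01100, Col P: 111010, Corner: 0


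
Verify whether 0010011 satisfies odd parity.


Number of 1s: 3

Yes, parity is correct (3 ones)


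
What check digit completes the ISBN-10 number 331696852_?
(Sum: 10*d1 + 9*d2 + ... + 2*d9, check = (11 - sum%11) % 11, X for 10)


Weighted sum: 242
242 mod 11 = 0

Check digit: 0


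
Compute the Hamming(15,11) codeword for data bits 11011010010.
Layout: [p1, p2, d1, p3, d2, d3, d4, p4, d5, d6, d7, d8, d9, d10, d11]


Parity bits: p1=1, p2=0, p3=1, p4=1

101110111010010


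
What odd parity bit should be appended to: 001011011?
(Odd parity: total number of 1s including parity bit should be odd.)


Number of 1s in data: 5
Parity bit: 0

0


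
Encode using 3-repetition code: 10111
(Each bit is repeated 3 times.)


Each bit -> 3 copies

111000111111111


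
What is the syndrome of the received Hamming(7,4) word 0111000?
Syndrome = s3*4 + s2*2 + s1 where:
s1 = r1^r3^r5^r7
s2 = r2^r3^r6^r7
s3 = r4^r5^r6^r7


s1=1, s2=0, s3=1

Syndrome = 5 (error at position 5)


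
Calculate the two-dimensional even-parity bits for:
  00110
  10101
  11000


Row parities: 010
Column parities: 01011

Row P: 010, Col P: 01011, Corner: 1


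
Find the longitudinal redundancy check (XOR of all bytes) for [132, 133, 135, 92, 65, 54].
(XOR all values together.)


XOR chain: 132 ^ 133 ^ 135 ^ 92 ^ 65 ^ 54 = 173

173


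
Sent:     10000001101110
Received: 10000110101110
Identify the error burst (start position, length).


XOR: 00000111000000

Burst at position 5, length 3


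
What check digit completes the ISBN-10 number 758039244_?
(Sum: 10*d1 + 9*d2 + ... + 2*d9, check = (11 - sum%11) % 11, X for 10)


Weighted sum: 270
270 mod 11 = 6

Check digit: 5


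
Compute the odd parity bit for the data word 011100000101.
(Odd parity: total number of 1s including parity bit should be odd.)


Number of 1s in data: 5
Parity bit: 0

0


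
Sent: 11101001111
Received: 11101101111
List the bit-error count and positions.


XOR: 00000100000

1 error(s) at position(s): 5


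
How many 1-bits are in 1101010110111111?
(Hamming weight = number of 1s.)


Counting 1s in 1101010110111111

12


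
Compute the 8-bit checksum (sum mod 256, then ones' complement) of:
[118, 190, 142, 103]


Sum = 553 mod 256 = 41
Complement = 214

214


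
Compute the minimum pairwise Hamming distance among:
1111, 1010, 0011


Comparing all pairs, minimum distance: 2
Can detect 1 errors, correct 0 errors

2


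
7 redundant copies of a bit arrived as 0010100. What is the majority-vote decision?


Ones: 2 out of 7
Threshold: 4

0 (2/7 voted 1)


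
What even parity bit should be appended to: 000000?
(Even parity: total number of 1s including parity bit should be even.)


Number of 1s in data: 0
Parity bit: 0

0


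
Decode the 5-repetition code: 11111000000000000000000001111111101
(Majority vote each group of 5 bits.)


Groups: 11111, 00000, 00000, 00000, 00000, 11111, 11101
Majority votes: 1000011

1000011


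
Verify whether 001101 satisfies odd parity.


Number of 1s: 3

Yes, parity is correct (3 ones)


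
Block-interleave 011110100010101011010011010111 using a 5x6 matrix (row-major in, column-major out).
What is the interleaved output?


Matrix:
  011110
  100010
  101011
  010011
  010111
Read columns: 011001001110100100011111100111

011001001110100100011111100111


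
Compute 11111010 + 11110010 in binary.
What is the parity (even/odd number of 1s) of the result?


11111010 = 250
11110010 = 242
Sum = 492 = 111101100
1s count = 6

even parity (6 ones in 111101100)


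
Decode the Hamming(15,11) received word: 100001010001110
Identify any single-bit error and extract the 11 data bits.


Syndrome = 0: no error detected

Data: 00100001110 (no errors)


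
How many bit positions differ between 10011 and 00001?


XOR: 10010
Count of 1s: 2

2


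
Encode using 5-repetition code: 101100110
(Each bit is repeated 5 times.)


Each bit -> 5 copies

111110000011111111110000000000111111111100000


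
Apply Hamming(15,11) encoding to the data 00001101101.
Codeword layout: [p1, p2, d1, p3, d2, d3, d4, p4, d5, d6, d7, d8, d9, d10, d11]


Parity bits: p1=1, p2=0, p3=1, p4=1

100100011101101


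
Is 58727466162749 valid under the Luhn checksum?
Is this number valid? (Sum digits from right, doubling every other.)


Luhn sum = 70
70 mod 10 = 0

Valid (Luhn sum mod 10 = 0)


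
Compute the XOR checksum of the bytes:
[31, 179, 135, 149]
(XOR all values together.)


XOR chain: 31 ^ 179 ^ 135 ^ 149 = 190

190


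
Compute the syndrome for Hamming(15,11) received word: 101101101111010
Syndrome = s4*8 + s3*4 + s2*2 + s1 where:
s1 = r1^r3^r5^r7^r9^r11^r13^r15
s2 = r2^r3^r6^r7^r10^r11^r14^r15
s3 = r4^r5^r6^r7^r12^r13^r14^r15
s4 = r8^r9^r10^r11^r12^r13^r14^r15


s1=1, s2=0, s3=1, s4=1

Syndrome = 13 (error at position 13)


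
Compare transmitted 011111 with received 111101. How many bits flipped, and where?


XOR: 100010

2 error(s) at position(s): 0, 4


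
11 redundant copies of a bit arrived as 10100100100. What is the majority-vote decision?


Ones: 4 out of 11
Threshold: 6

0 (4/11 voted 1)


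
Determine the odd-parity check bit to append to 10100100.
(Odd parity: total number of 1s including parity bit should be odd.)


Number of 1s in data: 3
Parity bit: 0

0


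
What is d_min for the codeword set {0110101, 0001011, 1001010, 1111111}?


Comparing all pairs, minimum distance: 2
Can detect 1 errors, correct 0 errors

2


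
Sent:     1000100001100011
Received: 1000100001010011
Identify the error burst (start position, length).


XOR: 0000000000110000

Burst at position 10, length 2


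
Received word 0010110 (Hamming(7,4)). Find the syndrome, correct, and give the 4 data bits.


Syndrome = 0: no error detected

Data: 1110 (no errors)


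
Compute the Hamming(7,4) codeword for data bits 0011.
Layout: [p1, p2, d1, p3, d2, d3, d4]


Parity bits: p1=1, p2=0, p3=0

1000011


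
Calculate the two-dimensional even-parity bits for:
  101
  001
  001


Row parities: 011
Column parities: 101

Row P: 011, Col P: 101, Corner: 0


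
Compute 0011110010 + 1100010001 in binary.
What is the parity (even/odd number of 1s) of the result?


0011110010 = 242
1100010001 = 785
Sum = 1027 = 10000000011
1s count = 3

odd parity (3 ones in 10000000011)


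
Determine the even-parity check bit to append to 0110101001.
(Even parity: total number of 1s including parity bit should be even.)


Number of 1s in data: 5
Parity bit: 1

1


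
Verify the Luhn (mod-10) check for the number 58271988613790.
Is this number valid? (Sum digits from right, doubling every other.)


Luhn sum = 72
72 mod 10 = 2

Invalid (Luhn sum mod 10 = 2)


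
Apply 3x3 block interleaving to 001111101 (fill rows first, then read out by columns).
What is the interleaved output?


Matrix:
  001
  111
  101
Read columns: 011010111

011010111


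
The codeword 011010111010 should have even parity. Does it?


Number of 1s: 7

No, parity error (7 ones)


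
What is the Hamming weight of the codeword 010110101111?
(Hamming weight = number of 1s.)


Counting 1s in 010110101111

8


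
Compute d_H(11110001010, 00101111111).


XOR: 11011110101
Count of 1s: 8

8


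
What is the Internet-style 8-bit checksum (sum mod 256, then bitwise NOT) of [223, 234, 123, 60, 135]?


Sum = 775 mod 256 = 7
Complement = 248

248


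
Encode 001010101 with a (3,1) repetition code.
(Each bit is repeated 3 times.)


Each bit -> 3 copies

000000111000111000111000111


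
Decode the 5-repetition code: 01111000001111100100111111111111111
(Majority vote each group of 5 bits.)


Groups: 01111, 00000, 11111, 00100, 11111, 11111, 11111
Majority votes: 1010111

1010111


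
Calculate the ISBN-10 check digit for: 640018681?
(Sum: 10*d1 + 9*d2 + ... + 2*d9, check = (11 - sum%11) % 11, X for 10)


Weighted sum: 192
192 mod 11 = 5

Check digit: 6


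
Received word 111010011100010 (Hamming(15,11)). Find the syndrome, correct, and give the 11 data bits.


Syndrome = 0: no error detected

Data: 11001100010 (no errors)


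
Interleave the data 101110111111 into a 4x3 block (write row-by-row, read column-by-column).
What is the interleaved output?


Matrix:
  101
  110
  111
  111
Read columns: 111101111011

111101111011


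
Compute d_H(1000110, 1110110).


XOR: 0110000
Count of 1s: 2

2


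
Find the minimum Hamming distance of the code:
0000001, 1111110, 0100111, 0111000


Comparing all pairs, minimum distance: 3
Can detect 2 errors, correct 1 errors

3


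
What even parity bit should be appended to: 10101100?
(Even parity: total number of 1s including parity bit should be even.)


Number of 1s in data: 4
Parity bit: 0

0


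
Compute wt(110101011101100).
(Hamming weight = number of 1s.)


Counting 1s in 110101011101100

9


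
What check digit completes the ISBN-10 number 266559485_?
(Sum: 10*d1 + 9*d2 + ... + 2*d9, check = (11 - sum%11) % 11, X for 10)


Weighted sum: 282
282 mod 11 = 7

Check digit: 4


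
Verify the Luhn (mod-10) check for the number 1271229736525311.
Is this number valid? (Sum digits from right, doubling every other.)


Luhn sum = 54
54 mod 10 = 4

Invalid (Luhn sum mod 10 = 4)


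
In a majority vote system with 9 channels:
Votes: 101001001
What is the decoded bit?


Ones: 4 out of 9
Threshold: 5

0 (4/9 voted 1)


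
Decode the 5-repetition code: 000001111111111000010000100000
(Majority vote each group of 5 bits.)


Groups: 00000, 11111, 11111, 00001, 00001, 00000
Majority votes: 011000

011000


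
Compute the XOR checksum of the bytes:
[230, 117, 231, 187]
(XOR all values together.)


XOR chain: 230 ^ 117 ^ 231 ^ 187 = 207

207
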